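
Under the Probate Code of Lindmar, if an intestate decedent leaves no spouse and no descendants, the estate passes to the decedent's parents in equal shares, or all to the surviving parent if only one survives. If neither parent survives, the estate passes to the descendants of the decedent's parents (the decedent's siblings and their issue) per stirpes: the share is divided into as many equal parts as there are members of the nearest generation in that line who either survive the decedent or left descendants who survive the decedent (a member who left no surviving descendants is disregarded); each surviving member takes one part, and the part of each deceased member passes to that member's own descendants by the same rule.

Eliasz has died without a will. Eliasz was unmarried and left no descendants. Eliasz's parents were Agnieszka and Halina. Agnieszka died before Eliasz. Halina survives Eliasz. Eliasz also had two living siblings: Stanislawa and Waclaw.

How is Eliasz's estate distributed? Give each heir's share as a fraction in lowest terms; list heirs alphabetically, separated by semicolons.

Only one parent, Halina, survives, so Halina takes the entire estate. The siblings take nothing because a surviving parent has priority.

Halina 1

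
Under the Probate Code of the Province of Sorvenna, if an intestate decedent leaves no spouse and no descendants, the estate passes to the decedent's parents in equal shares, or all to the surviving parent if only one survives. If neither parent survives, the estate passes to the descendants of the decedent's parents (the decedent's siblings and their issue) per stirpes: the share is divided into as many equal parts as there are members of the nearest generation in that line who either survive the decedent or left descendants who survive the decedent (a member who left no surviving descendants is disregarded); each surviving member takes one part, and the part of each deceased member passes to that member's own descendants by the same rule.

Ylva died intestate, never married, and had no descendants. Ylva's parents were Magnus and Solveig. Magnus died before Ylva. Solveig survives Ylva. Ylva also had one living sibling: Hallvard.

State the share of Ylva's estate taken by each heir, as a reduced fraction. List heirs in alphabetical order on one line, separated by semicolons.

Only one parent, Solveig, survives, so Solveig takes the entire estate. The siblings take nothing because a surviving parent has priority.

Solveig 1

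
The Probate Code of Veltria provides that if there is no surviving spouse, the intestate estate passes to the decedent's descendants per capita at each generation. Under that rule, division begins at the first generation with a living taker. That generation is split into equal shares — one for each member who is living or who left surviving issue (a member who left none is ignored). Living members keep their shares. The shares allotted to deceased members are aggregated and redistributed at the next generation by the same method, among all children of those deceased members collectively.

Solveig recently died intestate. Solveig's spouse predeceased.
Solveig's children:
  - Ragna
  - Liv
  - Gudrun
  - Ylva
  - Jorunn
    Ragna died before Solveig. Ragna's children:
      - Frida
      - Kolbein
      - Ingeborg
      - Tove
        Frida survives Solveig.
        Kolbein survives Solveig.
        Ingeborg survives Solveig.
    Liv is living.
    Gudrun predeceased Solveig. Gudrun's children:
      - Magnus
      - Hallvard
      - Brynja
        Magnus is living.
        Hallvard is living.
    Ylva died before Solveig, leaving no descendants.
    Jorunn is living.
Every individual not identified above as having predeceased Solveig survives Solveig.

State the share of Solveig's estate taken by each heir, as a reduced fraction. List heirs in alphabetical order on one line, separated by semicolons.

Brynja 1/14; Frida 1/14; Hallvard 1/14; Ingeborg 1/14; Jorunn 1/4; Kolbein 1/14; Liv 1/4; Magnus 1/14; Tove 1/14

There is no surviving spouse, so the entire estate passes to Solveig's descendants per capita at each generation.
At generation 1 (Ragna, Liv, Gudrun, Jorunn) there are 4 shares of (1)/4 = 1/4 each.
Living: Liv and Jorunn — each takes 1/4.
Deceased: Ragna and Gudrun. Their combined 1/2 is pooled and carried to generation 2.
At generation 2 (Frida, Kolbein, Ingeborg, Tove, Magnus, Hallvard, Brynja) there are 7 shares of (1/2)/7 = 1/14 each.
Living: Frida, Kolbein, Ingeborg, Tove, Magnus, Hallvard, and Brynja — each takes 1/14.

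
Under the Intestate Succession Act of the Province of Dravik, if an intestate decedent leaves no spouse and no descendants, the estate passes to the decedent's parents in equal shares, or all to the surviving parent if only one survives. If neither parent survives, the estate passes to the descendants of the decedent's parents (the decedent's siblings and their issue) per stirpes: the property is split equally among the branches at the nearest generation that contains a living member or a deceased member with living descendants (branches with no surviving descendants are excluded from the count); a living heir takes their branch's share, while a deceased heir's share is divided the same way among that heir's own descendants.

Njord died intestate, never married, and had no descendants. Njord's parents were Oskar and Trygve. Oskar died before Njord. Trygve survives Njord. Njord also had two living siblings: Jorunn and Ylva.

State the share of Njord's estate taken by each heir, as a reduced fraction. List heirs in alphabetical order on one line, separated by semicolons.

Only one parent, Trygve, survives, so Trygve takes the entire estate. The siblings take nothing because a surviving parent has priority.

Trygve 1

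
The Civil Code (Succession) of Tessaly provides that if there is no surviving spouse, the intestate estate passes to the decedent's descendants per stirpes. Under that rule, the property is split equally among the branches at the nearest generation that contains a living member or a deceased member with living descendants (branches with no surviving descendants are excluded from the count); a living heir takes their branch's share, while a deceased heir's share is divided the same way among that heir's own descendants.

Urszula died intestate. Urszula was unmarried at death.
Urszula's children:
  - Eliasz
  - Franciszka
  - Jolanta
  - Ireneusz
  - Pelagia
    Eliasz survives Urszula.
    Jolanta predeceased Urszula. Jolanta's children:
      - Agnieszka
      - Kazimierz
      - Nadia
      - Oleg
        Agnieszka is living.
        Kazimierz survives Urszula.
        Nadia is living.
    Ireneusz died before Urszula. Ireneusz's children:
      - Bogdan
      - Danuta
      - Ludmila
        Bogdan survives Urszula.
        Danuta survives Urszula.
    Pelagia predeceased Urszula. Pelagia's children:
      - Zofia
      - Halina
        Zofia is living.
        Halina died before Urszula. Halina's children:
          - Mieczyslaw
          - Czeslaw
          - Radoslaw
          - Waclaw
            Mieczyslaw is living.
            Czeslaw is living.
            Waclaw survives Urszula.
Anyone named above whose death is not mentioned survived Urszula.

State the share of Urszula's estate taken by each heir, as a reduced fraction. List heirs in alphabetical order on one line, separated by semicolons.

There is no surviving spouse, so the entire estate passes to Urszula's descendants per stirpes.
The estate is divided into 5 equal shares of 1/5 among Eliasz, Franciszka, Jolanta, Ireneusz, Pelagia.
Eliasz is living and takes 1/5.
Franciszka is living and takes 1/5.
Jolanta predeceased; the 1/5 allotted to Jolanta's branch passes to Jolanta's issue by representation.
The 1/5 is divided into 4 equal shares of 1/20 among Agnieszka, Kazimierz, Nadia, Oleg.
Agnieszka is living and takes 1/20.
Kazimierz is living and takes 1/20.
Nadia is living and takes 1/20.
Oleg is living and takes 1/20.
Ireneusz predeceased; the 1/5 allotted to Ireneusz's branch passes to Ireneusz's issue by representation.
The 1/5 is divided into 3 equal shares of 1/15 among Bogdan, Danuta, Ludmila.
Bogdan is living and takes 1/15.
Danuta is living and takes 1/15.
Ludmila is living and takes 1/15.
Pelagia predeceased; the 1/5 allotted to Pelagia's branch passes to Pelagia's issue by representation.
The 1/5 is divided into 2 equal shares of 1/10 among Zofia, Halina.
Zofia is living and takes 1/10.
Halina predeceased; the 1/10 allotted to Halina's branch passes to Halina's issue by representation.
The 1/10 is divided into 4 equal shares of 1/40 among Mieczyslaw, Czeslaw, Radoslaw, Waclaw.
Mieczyslaw is living and takes 1/40.
Czeslaw is living and takes 1/40.
Radoslaw is living and takes 1/40.
Waclaw is living and takes 1/40.

Agnieszka 1/20; Bogdan 1/15; Czeslaw 1/40; Danuta 1/15; Eliasz 1/5; Franciszka 1/5; Kazimierz 1/20; Ludmila 1/15; Mieczyslaw 1/40; Nadia 1/20; Oleg 1/20; Radoslaw 1/40; Waclaw 1/40; Zofia 1/10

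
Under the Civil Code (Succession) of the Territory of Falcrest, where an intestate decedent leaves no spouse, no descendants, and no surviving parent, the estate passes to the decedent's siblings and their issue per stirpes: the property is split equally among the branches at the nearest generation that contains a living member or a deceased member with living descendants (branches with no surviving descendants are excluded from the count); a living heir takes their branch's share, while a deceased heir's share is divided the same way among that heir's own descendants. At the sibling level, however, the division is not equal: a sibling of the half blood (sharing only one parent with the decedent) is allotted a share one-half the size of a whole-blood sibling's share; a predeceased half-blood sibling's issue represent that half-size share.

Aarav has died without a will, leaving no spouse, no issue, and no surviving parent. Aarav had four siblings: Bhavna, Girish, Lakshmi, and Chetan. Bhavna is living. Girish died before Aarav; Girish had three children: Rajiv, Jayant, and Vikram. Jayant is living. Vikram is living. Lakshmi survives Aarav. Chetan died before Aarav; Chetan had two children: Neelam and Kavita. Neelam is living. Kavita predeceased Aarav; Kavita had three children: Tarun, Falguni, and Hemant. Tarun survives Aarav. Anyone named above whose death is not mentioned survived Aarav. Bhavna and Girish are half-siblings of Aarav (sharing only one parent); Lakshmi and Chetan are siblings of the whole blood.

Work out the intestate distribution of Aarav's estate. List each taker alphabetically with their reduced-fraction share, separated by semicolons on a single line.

Bhavna 1/6; Falguni 1/18; Hemant 1/18; Jayant 1/18; Lakshmi 1/3; Neelam 1/6; Rajiv 1/18; Tarun 1/18; Vikram 1/18

No spouse, descendants, or parent survives, so the estate passes to Aarav's siblings per stirpes.
Half-blood siblings count for one-half the weight of whole-blood siblings at the initial division.
Dividing 1 in proportion to weights (total weight 3): Bhavna (weight 1/2) → 1/6; Girish (weight 1/2) → 1/6; Lakshmi (weight 1) → 1/3; Chetan (weight 1) → 1/3.
Bhavna is living and takes 1/6.
Girish predeceased; the 1/6 allotted to Girish's branch passes to Girish's issue by representation.
The 1/6 is divided into 3 equal shares of 1/18 among Rajiv, Jayant, Vikram.
Rajiv is living and takes 1/18.
Jayant is living and takes 1/18.
Vikram is living and takes 1/18.
Lakshmi is living and takes 1/3.
Chetan predeceased; the 1/3 allotted to Chetan's branch passes to Chetan's issue by representation.
The 1/3 is divided into 2 equal shares of 1/6 among Neelam, Kavita.
Neelam is living and takes 1/6.
Kavita predeceased; the 1/6 allotted to Kavita's branch passes to Kavita's issue by representation.
The 1/6 is divided into 3 equal shares of 1/18 among Tarun, Falguni, Hemant.
Tarun is living and takes 1/18.
Falguni is living and takes 1/18.
Hemant is living and takes 1/18.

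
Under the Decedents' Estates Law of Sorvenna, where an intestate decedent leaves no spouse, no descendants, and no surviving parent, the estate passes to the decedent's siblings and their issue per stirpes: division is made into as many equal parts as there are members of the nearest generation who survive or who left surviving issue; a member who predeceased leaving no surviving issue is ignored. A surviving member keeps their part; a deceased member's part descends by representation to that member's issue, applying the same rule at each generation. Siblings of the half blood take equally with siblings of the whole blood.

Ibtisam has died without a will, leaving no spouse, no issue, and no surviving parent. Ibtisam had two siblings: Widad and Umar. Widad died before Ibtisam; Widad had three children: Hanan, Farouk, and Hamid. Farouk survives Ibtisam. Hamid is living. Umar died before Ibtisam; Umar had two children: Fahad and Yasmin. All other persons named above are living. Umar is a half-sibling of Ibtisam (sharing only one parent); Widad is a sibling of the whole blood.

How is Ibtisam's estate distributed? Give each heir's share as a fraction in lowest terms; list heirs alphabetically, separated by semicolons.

No spouse, descendants, or parent survives, so the estate passes to Ibtisam's siblings per stirpes.
Half-blood and whole-blood siblings take equally under the stated rule.
The estate is divided into 2 equal shares of 1/2 among Widad, Umar.
Widad predeceased; the 1/2 allotted to Widad's branch passes to Widad's issue by representation.
The 1/2 is divided into 3 equal shares of 1/6 among Hanan, Farouk, Hamid.
Hanan is living and takes 1/6.
Farouk is living and takes 1/6.
Hamid is living and takes 1/6.
Umar predeceased; the 1/2 allotted to Umar's branch passes to Umar's issue by representation.
The 1/2 is divided into 2 equal shares of 1/4 among Fahad, Yasmin.
Fahad is living and takes 1/4.
Yasmin is living and takes 1/4.

Fahad 1/4; Farouk 1/6; Hamid 1/6; Hanan 1/6; Yasmin 1/4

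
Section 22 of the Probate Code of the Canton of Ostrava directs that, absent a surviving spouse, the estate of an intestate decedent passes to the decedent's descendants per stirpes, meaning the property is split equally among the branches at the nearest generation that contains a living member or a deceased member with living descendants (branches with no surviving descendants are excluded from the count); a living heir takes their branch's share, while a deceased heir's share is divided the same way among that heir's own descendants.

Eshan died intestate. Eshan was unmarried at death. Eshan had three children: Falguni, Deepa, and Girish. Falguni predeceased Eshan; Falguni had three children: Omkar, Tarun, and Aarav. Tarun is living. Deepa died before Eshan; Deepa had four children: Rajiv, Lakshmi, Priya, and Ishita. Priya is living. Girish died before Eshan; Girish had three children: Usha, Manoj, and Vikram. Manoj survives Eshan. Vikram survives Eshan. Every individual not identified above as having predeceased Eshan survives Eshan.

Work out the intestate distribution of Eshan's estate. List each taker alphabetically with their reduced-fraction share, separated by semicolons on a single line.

There is no surviving spouse, so the entire estate passes to Eshan's descendants per stirpes.
The estate is divided into 3 equal shares of 1/3 among Falguni, Deepa, Girish.
Falguni predeceased; the 1/3 allotted to Falguni's branch passes to Falguni's issue by representation.
The 1/3 is divided into 3 equal shares of 1/9 among Omkar, Tarun, Aarav.
Omkar is living and takes 1/9.
Tarun is living and takes 1/9.
Aarav is living and takes 1/9.
Deepa predeceased; the 1/3 allotted to Deepa's branch passes to Deepa's issue by representation.
The 1/3 is divided into 4 equal shares of 1/12 among Rajiv, Lakshmi, Priya, Ishita.
Rajiv is living and takes 1/12.
Lakshmi is living and takes 1/12.
Priya is living and takes 1/12.
Ishita is living and takes 1/12.
Girish predeceased; the 1/3 allotted to Girish's branch passes to Girish's issue by representation.
The 1/3 is divided into 3 equal shares of 1/9 among Usha, Manoj, Vikram.
Usha is living and takes 1/9.
Manoj is living and takes 1/9.
Vikram is living and takes 1/9.

Aarav 1/9; Ishita 1/12; Lakshmi 1/12; Manoj 1/9; Omkar 1/9; Priya 1/12; Rajiv 1/12; Tarun 1/9; Usha 1/9; Vikram 1/9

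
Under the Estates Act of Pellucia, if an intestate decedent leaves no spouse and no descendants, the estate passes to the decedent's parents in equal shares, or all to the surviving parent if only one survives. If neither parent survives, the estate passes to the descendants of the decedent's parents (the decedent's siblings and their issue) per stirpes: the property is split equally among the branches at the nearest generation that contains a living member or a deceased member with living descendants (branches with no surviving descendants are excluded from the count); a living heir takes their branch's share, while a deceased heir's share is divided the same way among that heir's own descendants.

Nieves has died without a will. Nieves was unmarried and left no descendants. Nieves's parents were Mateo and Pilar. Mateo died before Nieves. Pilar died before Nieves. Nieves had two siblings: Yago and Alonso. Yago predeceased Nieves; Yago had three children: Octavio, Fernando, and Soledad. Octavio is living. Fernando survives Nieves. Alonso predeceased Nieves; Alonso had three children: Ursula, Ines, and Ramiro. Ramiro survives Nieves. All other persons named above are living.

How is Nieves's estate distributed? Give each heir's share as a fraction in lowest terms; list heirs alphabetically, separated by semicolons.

Fernando 1/6; Ines 1/6; Octavio 1/6; Ramiro 1/6; Soledad 1/6; Ursula 1/6

Neither parent survives and there are no descendants, so the estate passes to Nieves's siblings and their issue per stirpes.
The estate is divided into 2 equal shares of 1/2 among Yago, Alonso.
Yago predeceased; the 1/2 allotted to Yago's branch passes to Yago's issue by representation.
The 1/2 is divided into 3 equal shares of 1/6 among Octavio, Fernando, Soledad.
Octavio is living and takes 1/6.
Fernando is living and takes 1/6.
Soledad is living and takes 1/6.
Alonso predeceased; the 1/2 allotted to Alonso's branch passes to Alonso's issue by representation.
The 1/2 is divided into 3 equal shares of 1/6 among Ursula, Ines, Ramiro.
Ursula is living and takes 1/6.
Ines is living and takes 1/6.
Ramiro is living and takes 1/6.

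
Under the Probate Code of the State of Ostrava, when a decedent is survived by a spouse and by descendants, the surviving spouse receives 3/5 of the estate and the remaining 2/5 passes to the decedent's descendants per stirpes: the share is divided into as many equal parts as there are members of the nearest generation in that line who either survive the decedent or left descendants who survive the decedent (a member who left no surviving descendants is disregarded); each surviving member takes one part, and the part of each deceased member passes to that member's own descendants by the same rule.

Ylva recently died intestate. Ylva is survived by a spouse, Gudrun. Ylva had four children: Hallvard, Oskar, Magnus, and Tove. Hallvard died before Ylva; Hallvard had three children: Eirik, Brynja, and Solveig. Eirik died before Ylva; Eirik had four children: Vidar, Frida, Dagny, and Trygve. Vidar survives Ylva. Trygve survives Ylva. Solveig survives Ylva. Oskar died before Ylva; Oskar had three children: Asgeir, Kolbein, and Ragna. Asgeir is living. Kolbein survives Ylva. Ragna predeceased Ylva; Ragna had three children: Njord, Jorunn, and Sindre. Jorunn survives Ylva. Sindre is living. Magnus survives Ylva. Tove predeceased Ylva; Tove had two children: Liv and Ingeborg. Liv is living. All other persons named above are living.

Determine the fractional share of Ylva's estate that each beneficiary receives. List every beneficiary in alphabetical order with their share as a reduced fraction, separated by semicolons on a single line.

Asgeir 1/30; Brynja 1/30; Dagny 1/120; Frida 1/120; Gudrun 3/5; Ingeborg 1/20; Jorunn 1/90; Kolbein 1/30; Liv 1/20; Magnus 1/10; Njord 1/90; Sindre 1/90; Solveig 1/30; Trygve 1/120; Vidar 1/120

Gudrun, as surviving spouse, takes 3/5.
The remaining 2/5 passes to Ylva's descendants per stirpes.
The 2/5 is divided into 4 equal shares of 1/10 among Hallvard, Oskar, Magnus, Tove.
Hallvard predeceased; the 1/10 allotted to Hallvard's branch passes to Hallvard's issue by representation.
The 1/10 is divided into 3 equal shares of 1/30 among Eirik, Brynja, Solveig.
Eirik predeceased; the 1/30 allotted to Eirik's branch passes to Eirik's issue by representation.
The 1/30 is divided into 4 equal shares of 1/120 among Vidar, Frida, Dagny, Trygve.
Vidar is living and takes 1/120.
Frida is living and takes 1/120.
Dagny is living and takes 1/120.
Trygve is living and takes 1/120.
Brynja is living and takes 1/30.
Solveig is living and takes 1/30.
Oskar predeceased; the 1/10 allotted to Oskar's branch passes to Oskar's issue by representation.
The 1/10 is divided into 3 equal shares of 1/30 among Asgeir, Kolbein, Ragna.
Asgeir is living and takes 1/30.
Kolbein is living and takes 1/30.
Ragna predeceased; the 1/30 allotted to Ragna's branch passes to Ragna's issue by representation.
The 1/30 is divided into 3 equal shares of 1/90 among Njord, Jorunn, Sindre.
Njord is living and takes 1/90.
Jorunn is living and takes 1/90.
Sindre is living and takes 1/90.
Magnus is living and takes 1/10.
Tove predeceased; the 1/10 allotted to Tove's branch passes to Tove's issue by representation.
The 1/10 is divided into 2 equal shares of 1/20 among Liv, Ingeborg.
Liv is living and takes 1/20.
Ingeborg is living and takes 1/20.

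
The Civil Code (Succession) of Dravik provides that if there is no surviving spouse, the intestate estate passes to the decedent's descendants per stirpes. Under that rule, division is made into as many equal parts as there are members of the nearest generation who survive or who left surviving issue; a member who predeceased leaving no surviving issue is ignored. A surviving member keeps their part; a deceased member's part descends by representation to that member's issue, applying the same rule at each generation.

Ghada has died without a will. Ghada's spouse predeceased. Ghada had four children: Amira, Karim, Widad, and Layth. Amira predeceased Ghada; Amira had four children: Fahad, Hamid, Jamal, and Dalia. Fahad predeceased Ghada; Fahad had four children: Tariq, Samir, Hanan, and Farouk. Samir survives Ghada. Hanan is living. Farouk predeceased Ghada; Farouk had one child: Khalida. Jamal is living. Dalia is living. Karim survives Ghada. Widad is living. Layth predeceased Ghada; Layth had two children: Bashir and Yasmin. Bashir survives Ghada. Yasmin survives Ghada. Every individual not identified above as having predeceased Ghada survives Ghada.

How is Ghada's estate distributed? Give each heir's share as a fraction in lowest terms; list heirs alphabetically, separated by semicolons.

Bashir 1/8; Dalia 1/16; Hamid 1/16; Hanan 1/64; Jamal 1/16; Karim 1/4; Khalida 1/64; Samir 1/64; Tariq 1/64; Widad 1/4; Yasmin 1/8

There is no surviving spouse, so the entire estate passes to Ghada's descendants per stirpes.
The estate is divided into 4 equal shares of 1/4 among Amira, Karim, Widad, Layth.
Amira predeceased; the 1/4 allotted to Amira's branch passes to Amira's issue by representation.
The 1/4 is divided into 4 equal shares of 1/16 among Fahad, Hamid, Jamal, Dalia.
Fahad predeceased; the 1/16 allotted to Fahad's branch passes to Fahad's issue by representation.
The 1/16 is divided into 4 equal shares of 1/64 among Tariq, Samir, Hanan, Farouk.
Tariq is living and takes 1/64.
Samir is living and takes 1/64.
Hanan is living and takes 1/64.
Farouk predeceased; the 1/64 allotted to Farouk's branch passes to Farouk's issue by representation.
Khalida is the sole taker at this level and receives the full 1/64.
Hamid is living and takes 1/16.
Jamal is living and takes 1/16.
Dalia is living and takes 1/16.
Karim is living and takes 1/4.
Widad is living and takes 1/4.
Layth predeceased; the 1/4 allotted to Layth's branch passes to Layth's issue by representation.
The 1/4 is divided into 2 equal shares of 1/8 among Bashir, Yasmin.
Bashir is living and takes 1/8.
Yasmin is living and takes 1/8.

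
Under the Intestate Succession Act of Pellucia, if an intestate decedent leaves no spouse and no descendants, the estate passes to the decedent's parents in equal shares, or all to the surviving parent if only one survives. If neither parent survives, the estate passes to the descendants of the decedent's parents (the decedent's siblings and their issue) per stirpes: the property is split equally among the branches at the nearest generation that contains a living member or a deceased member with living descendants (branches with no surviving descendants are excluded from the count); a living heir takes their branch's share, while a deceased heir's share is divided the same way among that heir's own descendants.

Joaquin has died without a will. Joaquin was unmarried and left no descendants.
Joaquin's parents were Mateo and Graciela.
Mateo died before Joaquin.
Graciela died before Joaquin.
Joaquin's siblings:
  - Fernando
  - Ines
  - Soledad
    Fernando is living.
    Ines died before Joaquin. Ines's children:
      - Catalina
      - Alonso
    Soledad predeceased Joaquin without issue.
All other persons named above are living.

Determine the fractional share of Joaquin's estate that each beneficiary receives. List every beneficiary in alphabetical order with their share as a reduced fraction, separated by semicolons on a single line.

Neither parent survives and there are no descendants, so the estate passes to Joaquin's siblings and their issue per stirpes.
Soledad left no surviving issue, so that branch lapses and is disregarded.
The estate is divided into 2 equal shares of 1/2 among Fernando, Ines.
Fernando is living and takes 1/2.
Ines predeceased; the 1/2 allotted to Ines's branch passes to Ines's issue by representation.
The 1/2 is divided into 2 equal shares of 1/4 among Catalina, Alonso.
Catalina is living and takes 1/4.
Alonso is living and takes 1/4.

Alonso 1/4; Catalina 1/4; Fernando 1/2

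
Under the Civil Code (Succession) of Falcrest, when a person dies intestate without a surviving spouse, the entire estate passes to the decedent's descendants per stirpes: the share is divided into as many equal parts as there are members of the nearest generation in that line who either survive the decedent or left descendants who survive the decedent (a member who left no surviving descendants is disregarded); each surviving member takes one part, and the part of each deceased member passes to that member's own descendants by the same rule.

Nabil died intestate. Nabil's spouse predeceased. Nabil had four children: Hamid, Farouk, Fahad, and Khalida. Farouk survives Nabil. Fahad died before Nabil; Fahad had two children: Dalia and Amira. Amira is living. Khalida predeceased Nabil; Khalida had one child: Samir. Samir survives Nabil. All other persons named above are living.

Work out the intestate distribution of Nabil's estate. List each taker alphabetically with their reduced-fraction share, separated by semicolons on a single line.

There is no surviving spouse, so the entire estate passes to Nabil's descendants per stirpes.
The estate is divided into 4 equal shares of 1/4 among Hamid, Farouk, Fahad, Khalida.
Hamid is living and takes 1/4.
Farouk is living and takes 1/4.
Fahad predeceased; the 1/4 allotted to Fahad's branch passes to Fahad's issue by representation.
The 1/4 is divided into 2 equal shares of 1/8 among Dalia, Amira.
Dalia is living and takes 1/8.
Amira is living and takes 1/8.
Khalida predeceased; the 1/4 allotted to Khalida's branch passes to Khalida's issue by representation.
Samir is the sole taker at this level and receives the full 1/4.

Amira 1/8; Dalia 1/8; Farouk 1/4; Hamid 1/4; Samir 1/4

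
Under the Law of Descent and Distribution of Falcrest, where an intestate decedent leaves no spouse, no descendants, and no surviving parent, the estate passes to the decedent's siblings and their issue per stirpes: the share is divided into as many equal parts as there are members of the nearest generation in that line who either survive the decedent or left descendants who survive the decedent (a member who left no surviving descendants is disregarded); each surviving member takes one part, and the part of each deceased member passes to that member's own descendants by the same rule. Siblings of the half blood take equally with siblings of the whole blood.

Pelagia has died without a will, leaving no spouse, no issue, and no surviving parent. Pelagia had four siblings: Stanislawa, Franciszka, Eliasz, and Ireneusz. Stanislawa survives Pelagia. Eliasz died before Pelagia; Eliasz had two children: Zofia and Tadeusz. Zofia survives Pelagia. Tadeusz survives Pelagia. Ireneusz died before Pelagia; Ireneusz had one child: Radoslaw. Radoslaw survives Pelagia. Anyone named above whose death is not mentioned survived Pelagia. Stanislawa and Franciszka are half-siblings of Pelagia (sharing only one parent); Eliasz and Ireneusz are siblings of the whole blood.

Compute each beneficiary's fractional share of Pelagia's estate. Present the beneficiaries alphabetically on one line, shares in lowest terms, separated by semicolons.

No spouse, descendants, or parent survives, so the estate passes to Pelagia's siblings per stirpes.
Half-blood and whole-blood siblings take equally under the stated rule.
The estate is divided into 4 equal shares of 1/4 among Stanislawa, Franciszka, Eliasz, Ireneusz.
Stanislawa is living and takes 1/4.
Franciszka is living and takes 1/4.
Eliasz predeceased; the 1/4 allotted to Eliasz's branch passes to Eliasz's issue by representation.
The 1/4 is divided into 2 equal shares of 1/8 among Zofia, Tadeusz.
Zofia is living and takes 1/8.
Tadeusz is living and takes 1/8.
Ireneusz predeceased; the 1/4 allotted to Ireneusz's branch passes to Ireneusz's issue by representation.
Radoslaw is the sole taker at this level and receives the full 1/4.

Franciszka 1/4; Radoslaw 1/4; Stanislawa 1/4; Tadeusz 1/8; Zofia 1/8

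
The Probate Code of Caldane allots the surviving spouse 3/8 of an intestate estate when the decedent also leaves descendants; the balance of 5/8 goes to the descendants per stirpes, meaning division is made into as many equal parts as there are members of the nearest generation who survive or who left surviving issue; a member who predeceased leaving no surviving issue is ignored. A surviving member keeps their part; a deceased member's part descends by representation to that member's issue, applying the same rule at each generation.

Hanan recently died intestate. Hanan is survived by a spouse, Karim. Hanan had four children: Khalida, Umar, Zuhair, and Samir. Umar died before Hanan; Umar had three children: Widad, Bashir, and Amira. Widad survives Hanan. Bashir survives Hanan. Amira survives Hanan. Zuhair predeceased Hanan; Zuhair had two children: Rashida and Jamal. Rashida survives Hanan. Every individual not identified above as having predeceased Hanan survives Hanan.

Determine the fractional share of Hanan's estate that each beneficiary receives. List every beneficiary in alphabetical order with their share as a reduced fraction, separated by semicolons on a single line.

Amira 5/96; Bashir 5/96; Jamal 5/64; Karim 3/8; Khalida 5/32; Rashida 5/64; Samir 5/32; Widad 5/96

Karim, as surviving spouse, takes 3/8.
The remaining 5/8 passes to Hanan's descendants per stirpes.
The 5/8 is divided into 4 equal shares of 5/32 among Khalida, Umar, Zuhair, Samir.
Khalida is living and takes 5/32.
Umar predeceased; the 5/32 allotted to Umar's branch passes to Umar's issue by representation.
The 5/32 is divided into 3 equal shares of 5/96 among Widad, Bashir, Amira.
Widad is living and takes 5/96.
Bashir is living and takes 5/96.
Amira is living and takes 5/96.
Zuhair predeceased; the 5/32 allotted to Zuhair's branch passes to Zuhair's issue by representation.
The 5/32 is divided into 2 equal shares of 5/64 among Rashida, Jamal.
Rashida is living and takes 5/64.
Jamal is living and takes 5/64.
Samir is living and takes 5/32.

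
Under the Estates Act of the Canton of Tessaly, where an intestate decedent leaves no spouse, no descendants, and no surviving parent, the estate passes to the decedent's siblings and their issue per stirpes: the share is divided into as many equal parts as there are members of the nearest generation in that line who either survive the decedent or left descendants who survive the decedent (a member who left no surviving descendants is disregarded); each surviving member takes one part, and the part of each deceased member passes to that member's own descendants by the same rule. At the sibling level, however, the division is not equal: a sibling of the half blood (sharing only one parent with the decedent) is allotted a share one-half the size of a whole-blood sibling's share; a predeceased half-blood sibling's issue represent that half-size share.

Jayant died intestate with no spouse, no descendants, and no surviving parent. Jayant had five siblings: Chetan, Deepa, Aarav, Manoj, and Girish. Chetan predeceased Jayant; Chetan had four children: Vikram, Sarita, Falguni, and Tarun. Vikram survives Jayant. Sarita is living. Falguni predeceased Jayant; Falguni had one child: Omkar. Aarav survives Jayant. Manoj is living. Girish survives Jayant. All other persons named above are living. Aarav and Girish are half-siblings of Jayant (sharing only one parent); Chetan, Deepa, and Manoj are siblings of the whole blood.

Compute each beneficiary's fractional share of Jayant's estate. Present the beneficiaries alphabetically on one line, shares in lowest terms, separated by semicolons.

Aarav 1/8; Deepa 1/4; Girish 1/8; Manoj 1/4; Omkar 1/16; Sarita 1/16; Tarun 1/16; Vikram 1/16

No spouse, descendants, or parent survives, so the estate passes to Jayant's siblings per stirpes.
Half-blood siblings count for one-half the weight of whole-blood siblings at the initial division.
Dividing 1 in proportion to weights (total weight 4): Chetan (weight 1) → 1/4; Deepa (weight 1) → 1/4; Aarav (weight 1/2) → 1/8; Manoj (weight 1) → 1/4; Girish (weight 1/2) → 1/8.
Chetan predeceased; the 1/4 allotted to Chetan's branch passes to Chetan's issue by representation.
The 1/4 is divided into 4 equal shares of 1/16 among Vikram, Sarita, Falguni, Tarun.
Vikram is living and takes 1/16.
Sarita is living and takes 1/16.
Falguni predeceased; the 1/16 allotted to Falguni's branch passes to Falguni's issue by representation.
Omkar is the sole taker at this level and receives the full 1/16.
Tarun is living and takes 1/16.
Deepa is living and takes 1/4.
Aarav is living and takes 1/8.
Manoj is living and takes 1/4.
Girish is living and takes 1/8.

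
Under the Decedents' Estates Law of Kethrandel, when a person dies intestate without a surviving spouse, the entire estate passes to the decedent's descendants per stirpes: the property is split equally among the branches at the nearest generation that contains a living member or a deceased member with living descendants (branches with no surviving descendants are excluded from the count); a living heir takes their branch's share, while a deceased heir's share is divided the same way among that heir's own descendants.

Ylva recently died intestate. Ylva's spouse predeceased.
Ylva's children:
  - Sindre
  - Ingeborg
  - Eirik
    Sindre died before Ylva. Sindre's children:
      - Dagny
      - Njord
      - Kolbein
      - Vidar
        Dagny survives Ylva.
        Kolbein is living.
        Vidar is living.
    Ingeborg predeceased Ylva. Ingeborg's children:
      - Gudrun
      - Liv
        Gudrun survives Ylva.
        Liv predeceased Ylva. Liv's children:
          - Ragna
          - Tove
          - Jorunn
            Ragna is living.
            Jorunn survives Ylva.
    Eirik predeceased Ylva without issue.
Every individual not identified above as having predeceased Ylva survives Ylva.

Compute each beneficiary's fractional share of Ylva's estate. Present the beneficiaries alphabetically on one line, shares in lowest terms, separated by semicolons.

Dagny 1/8; Gudrun 1/4; Jorunn 1/12; Kolbein 1/8; Njord 1/8; Ragna 1/12; Tove 1/12; Vidar 1/8

There is no surviving spouse, so the entire estate passes to Ylva's descendants per stirpes.
Eirik left no surviving issue, so that branch lapses and is disregarded.
The estate is divided into 2 equal shares of 1/2 among Sindre, Ingeborg.
Sindre predeceased; the 1/2 allotted to Sindre's branch passes to Sindre's issue by representation.
The 1/2 is divided into 4 equal shares of 1/8 among Dagny, Njord, Kolbein, Vidar.
Dagny is living and takes 1/8.
Njord is living and takes 1/8.
Kolbein is living and takes 1/8.
Vidar is living and takes 1/8.
Ingeborg predeceased; the 1/2 allotted to Ingeborg's branch passes to Ingeborg's issue by representation.
The 1/2 is divided into 2 equal shares of 1/4 among Gudrun, Liv.
Gudrun is living and takes 1/4.
Liv predeceased; the 1/4 allotted to Liv's branch passes to Liv's issue by representation.
The 1/4 is divided into 3 equal shares of 1/12 among Ragna, Tove, Jorunn.
Ragna is living and takes 1/12.
Tove is living and takes 1/12.
Jorunn is living and takes 1/12.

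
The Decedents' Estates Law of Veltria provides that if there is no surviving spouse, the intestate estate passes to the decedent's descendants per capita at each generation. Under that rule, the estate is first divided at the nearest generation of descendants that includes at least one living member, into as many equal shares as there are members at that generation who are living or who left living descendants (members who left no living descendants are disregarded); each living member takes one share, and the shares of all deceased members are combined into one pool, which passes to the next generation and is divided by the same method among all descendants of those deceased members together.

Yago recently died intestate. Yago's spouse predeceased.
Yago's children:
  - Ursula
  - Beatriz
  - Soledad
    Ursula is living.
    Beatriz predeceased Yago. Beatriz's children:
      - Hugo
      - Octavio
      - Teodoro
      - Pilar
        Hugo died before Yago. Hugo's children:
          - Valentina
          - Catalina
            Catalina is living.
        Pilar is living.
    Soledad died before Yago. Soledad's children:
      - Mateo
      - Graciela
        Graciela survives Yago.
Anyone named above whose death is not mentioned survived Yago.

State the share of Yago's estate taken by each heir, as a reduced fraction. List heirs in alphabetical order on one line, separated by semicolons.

Catalina 1/18; Graciela 1/9; Mateo 1/9; Octavio 1/9; Pilar 1/9; Teodoro 1/9; Ursula 1/3; Valentina 1/18

There is no surviving spouse, so the entire estate passes to Yago's descendants per capita at each generation.
At generation 1 (Ursula, Beatriz, Soledad) there are 3 shares of (1)/3 = 1/3 each.
Living: Ursula — each takes 1/3.
Deceased: Beatriz and Soledad. Their combined 2/3 is pooled and carried to generation 2.
At generation 2 (Hugo, Octavio, Teodoro, Pilar, Mateo, Graciela) there are 6 shares of (2/3)/6 = 1/9 each.
Living: Octavio, Teodoro, Pilar, Mateo, and Graciela — each takes 1/9.
Deceased: Hugo. That 1/9 share is carried to generation 3.
At generation 3 (Valentina, Catalina) there are 2 shares of (1/9)/2 = 1/18 each.
Living: Valentina and Catalina — each takes 1/18.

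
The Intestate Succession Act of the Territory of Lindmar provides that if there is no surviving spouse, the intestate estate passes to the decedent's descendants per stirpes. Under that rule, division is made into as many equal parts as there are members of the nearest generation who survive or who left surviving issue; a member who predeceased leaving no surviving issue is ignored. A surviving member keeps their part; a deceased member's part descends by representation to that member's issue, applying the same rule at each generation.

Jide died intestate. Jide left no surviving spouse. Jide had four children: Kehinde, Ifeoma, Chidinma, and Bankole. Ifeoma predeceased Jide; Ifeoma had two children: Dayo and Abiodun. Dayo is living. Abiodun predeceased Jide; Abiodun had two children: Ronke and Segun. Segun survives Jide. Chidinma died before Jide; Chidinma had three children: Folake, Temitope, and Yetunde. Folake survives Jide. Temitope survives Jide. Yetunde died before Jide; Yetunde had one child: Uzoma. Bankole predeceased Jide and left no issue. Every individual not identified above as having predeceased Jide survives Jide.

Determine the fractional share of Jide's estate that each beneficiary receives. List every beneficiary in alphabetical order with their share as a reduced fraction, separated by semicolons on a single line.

Dayo 1/6; Folake 1/9; Kehinde 1/3; Ronke 1/12; Segun 1/12; Temitope 1/9; Uzoma 1/9

There is no surviving spouse, so the entire estate passes to Jide's descendants per stirpes.
Bankole left no surviving issue, so that branch lapses and is disregarded.
The estate is divided into 3 equal shares of 1/3 among Kehinde, Ifeoma, Chidinma.
Kehinde is living and takes 1/3.
Ifeoma predeceased; the 1/3 allotted to Ifeoma's branch passes to Ifeoma's issue by representation.
The 1/3 is divided into 2 equal shares of 1/6 among Dayo, Abiodun.
Dayo is living and takes 1/6.
Abiodun predeceased; the 1/6 allotted to Abiodun's branch passes to Abiodun's issue by representation.
The 1/6 is divided into 2 equal shares of 1/12 among Ronke, Segun.
Ronke is living and takes 1/12.
Segun is living and takes 1/12.
Chidinma predeceased; the 1/3 allotted to Chidinma's branch passes to Chidinma's issue by representation.
The 1/3 is divided into 3 equal shares of 1/9 among Folake, Temitope, Yetunde.
Folake is living and takes 1/9.
Temitope is living and takes 1/9.
Yetunde predeceased; the 1/9 allotted to Yetunde's branch passes to Yetunde's issue by representation.
Uzoma is the sole taker at this level and receives the full 1/9.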